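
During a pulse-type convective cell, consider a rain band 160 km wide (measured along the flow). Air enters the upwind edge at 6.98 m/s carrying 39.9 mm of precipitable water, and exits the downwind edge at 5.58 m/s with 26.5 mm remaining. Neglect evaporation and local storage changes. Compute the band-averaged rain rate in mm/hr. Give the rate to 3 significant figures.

Column moisture flux per unit crosswind length is F = V × PW.
Inflow: F_in = 6.98 × 39.9 = 278.502 mm·m/s
Outflow: F_out = 5.58 × 26.5 = 147.87 mm·m/s
Steady-state rate R = (F_in − F_out)/L = (278.502 − 147.87) / 160000 m = 8.165e-04 mm/s.
R = 8.165e-04 × 3600 = 2.94 mm/hr.

R ≈ 2.94 mm/hr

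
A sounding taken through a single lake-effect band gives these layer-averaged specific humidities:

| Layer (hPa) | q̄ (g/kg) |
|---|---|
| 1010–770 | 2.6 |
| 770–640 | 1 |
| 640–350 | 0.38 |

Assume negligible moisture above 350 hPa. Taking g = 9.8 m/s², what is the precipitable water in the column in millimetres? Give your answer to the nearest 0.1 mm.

PW ≈ 8.8 mm

Precipitable water is the column-integrated vapour mass per unit area: PW = (1/g) Σ q̄ Δp, with q in kg/kg and Δp in Pa (1 kg/m² of water = 1 mm).
Layer 1010–770 hPa: Δp = 240 hPa = 24000 Pa, q̄ = 0.0026 kg/kg → 0.0026 × 24000 / 9.8 = 6.37 mm
Layer 770–640 hPa: Δp = 130 hPa = 13000 Pa, q̄ = 0.001 kg/kg → 0.001 × 13000 / 9.8 = 1.33 mm
Layer 640–350 hPa: Δp = 290 hPa = 29000 Pa, q̄ = 0.00038 kg/kg → 0.00038 × 29000 / 9.8 = 1.12 mm
PW = 6.37 + 1.33 + 1.12 = 8.82 ≈ 8.8 mm.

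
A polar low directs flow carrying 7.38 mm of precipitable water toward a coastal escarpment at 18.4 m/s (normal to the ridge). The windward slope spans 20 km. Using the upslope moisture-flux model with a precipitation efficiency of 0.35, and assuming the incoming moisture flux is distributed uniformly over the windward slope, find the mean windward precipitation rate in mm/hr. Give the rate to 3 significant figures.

R ≈ 8.55 mm/hr

Incoming column moisture flux per unit ridge length: F = V × PW = 18.4 × 7.38 = 135.792 mm·m/s.
Spread over the 20 km slope with efficiency ε = 0.35: R = ε·F/W = 0.35 × 135.792 / 20000 m = 2.376e-03 mm/s.
R = 2.376e-03 × 3600 = 8.55 mm/hr.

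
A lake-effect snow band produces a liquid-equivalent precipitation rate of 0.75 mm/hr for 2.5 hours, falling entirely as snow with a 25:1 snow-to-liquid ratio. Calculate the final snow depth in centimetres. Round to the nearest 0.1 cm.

Liquid-equivalent depth = 0.75 × 2.5 = 1.875 mm.
Snow depth = 1.875 mm × 25 = 46.875 mm = 4.7 cm.

snow depth ≈ 4.7 cm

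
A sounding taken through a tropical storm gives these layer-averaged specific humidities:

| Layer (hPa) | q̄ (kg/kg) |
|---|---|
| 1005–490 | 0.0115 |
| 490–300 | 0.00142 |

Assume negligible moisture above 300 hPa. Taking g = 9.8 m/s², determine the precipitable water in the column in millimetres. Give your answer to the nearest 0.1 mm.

Precipitable water is the column-integrated vapour mass per unit area: PW = (1/g) Σ q̄ Δp, with q in kg/kg and Δp in Pa (1 kg/m² of water = 1 mm).
Layer 1005–490 hPa: Δp = 515 hPa = 51500 Pa, q̄ = 0.0115 kg/kg → 0.0115 × 51500 / 9.8 = 60.43 mm
Layer 490–300 hPa: Δp = 190 hPa = 19000 Pa, q̄ = 0.00142 kg/kg → 0.00142 × 19000 / 9.8 = 2.75 mm
PW = 60.43 + 2.75 = 63.18 ≈ 63.2 mm.

PW ≈ 63.2 mm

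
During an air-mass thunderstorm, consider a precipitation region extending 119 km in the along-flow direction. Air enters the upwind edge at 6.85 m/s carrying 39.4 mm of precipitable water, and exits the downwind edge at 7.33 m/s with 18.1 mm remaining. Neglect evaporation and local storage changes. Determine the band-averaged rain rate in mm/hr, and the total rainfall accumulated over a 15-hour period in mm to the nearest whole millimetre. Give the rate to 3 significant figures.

R ≈ 4.15 mm/hr; total ≈ 62 mm

Column moisture flux per unit crosswind length is F = V × PW.
Inflow: F_in = 6.85 × 39.4 = 269.89 mm·m/s
Outflow: F_out = 7.33 × 18.1 = 132.673 mm·m/s
Steady-state rate R = (F_in − F_out)/L = (269.89 − 132.673) / 119000 m = 1.153e-03 mm/s.
R = 1.153e-03 × 3600 = 4.15 mm/hr.
Over 15 h: total = 4.15 × 15 = 62.25 ≈ 62 mm.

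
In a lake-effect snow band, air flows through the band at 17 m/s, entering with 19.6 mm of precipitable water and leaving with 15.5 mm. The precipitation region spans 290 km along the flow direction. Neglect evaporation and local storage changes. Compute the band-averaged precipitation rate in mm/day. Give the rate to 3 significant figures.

R ≈ 20.8 mm/day

Column moisture flux per unit crosswind length is F = V × PW.
Inflow: F_in = 17 × 19.6 = 333.2 mm·m/s
Outflow: F_out = 17 × 15.5 = 263.5 mm·m/s
Steady-state rate R = (F_in − F_out)/L = (333.2 − 263.5) / 290000 m = 2.403e-04 mm/s.
R = 2.403e-04 × 3600 × 24 = 20.8 mm/day.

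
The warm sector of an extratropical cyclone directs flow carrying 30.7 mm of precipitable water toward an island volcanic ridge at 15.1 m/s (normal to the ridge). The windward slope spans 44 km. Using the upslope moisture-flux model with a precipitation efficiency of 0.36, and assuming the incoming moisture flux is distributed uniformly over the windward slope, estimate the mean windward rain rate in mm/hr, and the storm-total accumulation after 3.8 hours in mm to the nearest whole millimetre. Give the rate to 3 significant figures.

R ≈ 13.7 mm/hr; total ≈ 52 mm

Incoming column moisture flux per unit ridge length: F = V × PW = 15.1 × 30.7 = 463.57 mm·m/s.
Spread over the 44 km slope with efficiency ε = 0.36: R = ε·F/W = 0.36 × 463.57 / 44000 m = 3.793e-03 mm/s.
R = 3.793e-03 × 3600 = 13.7 mm/hr.
Over 3.8 h: total = 13.7 × 3.8 = 52.06 ≈ 52 mm.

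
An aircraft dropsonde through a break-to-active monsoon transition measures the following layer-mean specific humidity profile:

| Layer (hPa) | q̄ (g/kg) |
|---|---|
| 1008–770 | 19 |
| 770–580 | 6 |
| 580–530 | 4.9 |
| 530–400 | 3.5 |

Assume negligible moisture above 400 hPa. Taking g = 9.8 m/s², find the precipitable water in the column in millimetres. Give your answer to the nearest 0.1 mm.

Precipitable water is the column-integrated vapour mass per unit area: PW = (1/g) Σ q̄ Δp, with q in kg/kg and Δp in Pa (1 kg/m² of water = 1 mm).
Layer 1008–770 hPa: Δp = 238 hPa = 23800 Pa, q̄ = 0.019 kg/kg → 0.019 × 23800 / 9.8 = 46.14 mm
Layer 770–580 hPa: Δp = 190 hPa = 19000 Pa, q̄ = 0.006 kg/kg → 0.006 × 19000 / 9.8 = 11.63 mm
Layer 580–530 hPa: Δp = 50 hPa = 5000 Pa, q̄ = 0.0049 kg/kg → 0.0049 × 5000 / 9.8 = 2.50 mm
Layer 530–400 hPa: Δp = 130 hPa = 13000 Pa, q̄ = 0.0035 kg/kg → 0.0035 × 13000 / 9.8 = 4.64 mm
PW = 46.14 + 11.63 + 2.50 + 4.64 = 64.91 ≈ 64.9 mm.

PW ≈ 64.9 mm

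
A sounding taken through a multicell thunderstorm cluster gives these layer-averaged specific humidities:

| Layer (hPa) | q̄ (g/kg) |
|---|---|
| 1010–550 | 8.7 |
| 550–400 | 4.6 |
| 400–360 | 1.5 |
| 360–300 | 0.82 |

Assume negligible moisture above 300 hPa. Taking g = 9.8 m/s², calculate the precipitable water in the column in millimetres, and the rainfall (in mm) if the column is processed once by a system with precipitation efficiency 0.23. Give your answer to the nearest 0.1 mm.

Precipitable water is the column-integrated vapour mass per unit area: PW = (1/g) Σ q̄ Δp, with q in kg/kg and Δp in Pa (1 kg/m² of water = 1 mm).
Layer 1010–550 hPa: Δp = 460 hPa = 46000 Pa, q̄ = 0.0087 kg/kg → 0.0087 × 46000 / 9.8 = 40.84 mm
Layer 550–400 hPa: Δp = 150 hPa = 15000 Pa, q̄ = 0.0046 kg/kg → 0.0046 × 15000 / 9.8 = 7.04 mm
Layer 400–360 hPa: Δp = 40 hPa = 4000 Pa, q̄ = 0.0015 kg/kg → 0.0015 × 4000 / 9.8 = 0.61 mm
Layer 360–300 hPa: Δp = 60 hPa = 6000 Pa, q̄ = 0.00082 kg/kg → 0.00082 × 6000 / 9.8 = 0.50 mm
PW = 40.84 + 7.04 + 0.61 + 0.50 = 48.99 ≈ 49.0 mm.
Rainfall = ε × PW = 0.23 × 49.0 = 11.3 mm.

PW ≈ 49.0 mm; rainfall ≈ 11.3 mm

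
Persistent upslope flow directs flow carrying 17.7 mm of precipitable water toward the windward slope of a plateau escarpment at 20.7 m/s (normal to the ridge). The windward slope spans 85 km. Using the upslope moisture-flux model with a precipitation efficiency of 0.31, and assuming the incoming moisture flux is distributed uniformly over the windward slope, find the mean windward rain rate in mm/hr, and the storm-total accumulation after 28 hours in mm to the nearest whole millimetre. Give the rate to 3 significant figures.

Incoming column moisture flux per unit ridge length: F = V × PW = 20.7 × 17.7 = 366.39 mm·m/s.
Spread over the 85 km slope with efficiency ε = 0.31: R = ε·F/W = 0.31 × 366.39 / 85000 m = 1.336e-03 mm/s.
R = 1.336e-03 × 3600 = 4.81 mm/hr.
Over 28 h: total = 4.81 × 28 = 134.68 ≈ 135 mm.

R ≈ 4.81 mm/hr; total ≈ 135 mm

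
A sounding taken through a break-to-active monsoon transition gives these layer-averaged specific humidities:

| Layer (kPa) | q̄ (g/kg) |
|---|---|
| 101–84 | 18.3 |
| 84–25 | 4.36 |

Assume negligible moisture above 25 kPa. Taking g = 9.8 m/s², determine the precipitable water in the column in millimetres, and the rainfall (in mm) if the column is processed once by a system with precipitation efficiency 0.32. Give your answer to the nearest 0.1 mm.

Precipitable water is the column-integrated vapour mass per unit area: PW = (1/g) Σ q̄ Δp, with q in kg/kg and Δp in Pa (1 kg/m² of water = 1 mm).
Layer 101–84 kPa: Δp = 170 hPa = 17000 Pa, q̄ = 0.0183 kg/kg → 0.0183 × 17000 / 9.8 = 31.74 mm
Layer 84–25 kPa: Δp = 590 hPa = 59000 Pa, q̄ = 0.00436 kg/kg → 0.00436 × 59000 / 9.8 = 26.25 mm
PW = 31.74 + 26.25 = 57.99 ≈ 58.0 mm.
Rainfall = ε × PW = 0.32 × 58.0 = 18.6 mm.

PW ≈ 58.0 mm; rainfall ≈ 18.6 mm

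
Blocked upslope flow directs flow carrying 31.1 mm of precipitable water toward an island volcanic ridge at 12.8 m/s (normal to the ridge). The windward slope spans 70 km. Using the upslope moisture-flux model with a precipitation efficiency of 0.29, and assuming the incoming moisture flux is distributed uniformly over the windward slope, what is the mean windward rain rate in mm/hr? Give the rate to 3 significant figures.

Incoming column moisture flux per unit ridge length: F = V × PW = 12.8 × 31.1 = 398.08 mm·m/s.
Spread over the 70 km slope with efficiency ε = 0.29: R = ε·F/W = 0.29 × 398.08 / 70000 m = 1.649e-03 mm/s.
R = 1.649e-03 × 3600 = 5.94 mm/hr.

R ≈ 5.94 mm/hr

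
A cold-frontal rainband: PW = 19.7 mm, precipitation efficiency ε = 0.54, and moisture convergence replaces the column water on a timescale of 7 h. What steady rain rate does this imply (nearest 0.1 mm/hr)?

Each overturning extracts ε × PW = 0.54 × 19.7 = 10.638 mm.
Rate = ε·PW / τ = 10.638 / 7 h = 1.5 mm/hr.

R ≈ 1.5 mm/hr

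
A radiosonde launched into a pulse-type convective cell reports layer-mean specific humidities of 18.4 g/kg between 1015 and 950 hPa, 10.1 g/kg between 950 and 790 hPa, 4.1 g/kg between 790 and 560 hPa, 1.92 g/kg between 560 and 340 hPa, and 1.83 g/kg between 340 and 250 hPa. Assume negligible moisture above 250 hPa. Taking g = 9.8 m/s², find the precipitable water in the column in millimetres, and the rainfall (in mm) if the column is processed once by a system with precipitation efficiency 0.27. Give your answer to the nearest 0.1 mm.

PW ≈ 44.3 mm; rainfall ≈ 12.0 mm

Precipitable water is the column-integrated vapour mass per unit area: PW = (1/g) Σ q̄ Δp, with q in kg/kg and Δp in Pa (1 kg/m² of water = 1 mm).
Layer 1015–950 hPa: Δp = 65 hPa = 6500 Pa, q̄ = 0.0184 kg/kg → 0.0184 × 6500 / 9.8 = 12.20 mm
Layer 950–790 hPa: Δp = 160 hPa = 16000 Pa, q̄ = 0.0101 kg/kg → 0.0101 × 16000 / 9.8 = 16.49 mm
Layer 790–560 hPa: Δp = 230 hPa = 23000 Pa, q̄ = 0.0041 kg/kg → 0.0041 × 23000 / 9.8 = 9.62 mm
Layer 560–340 hPa: Δp = 220 hPa = 22000 Pa, q̄ = 0.00192 kg/kg → 0.00192 × 22000 / 9.8 = 4.31 mm
Layer 340–250 hPa: Δp = 90 hPa = 9000 Pa, q̄ = 0.00183 kg/kg → 0.00183 × 9000 / 9.8 = 1.68 mm
PW = 12.20 + 16.49 + 9.62 + 4.31 + 1.68 = 44.30 ≈ 44.3 mm.
Rainfall = ε × PW = 0.27 × 44.3 = 12.0 mm.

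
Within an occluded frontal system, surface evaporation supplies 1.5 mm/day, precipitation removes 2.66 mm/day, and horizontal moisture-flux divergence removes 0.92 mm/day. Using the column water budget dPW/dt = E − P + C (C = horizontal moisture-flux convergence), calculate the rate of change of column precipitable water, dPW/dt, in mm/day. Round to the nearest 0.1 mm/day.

dPW/dt ≈ -2.1 mm/day

dPW/dt = E − P + C = 1.5 − 2.66 + (-0.92) = -2.1 mm/day.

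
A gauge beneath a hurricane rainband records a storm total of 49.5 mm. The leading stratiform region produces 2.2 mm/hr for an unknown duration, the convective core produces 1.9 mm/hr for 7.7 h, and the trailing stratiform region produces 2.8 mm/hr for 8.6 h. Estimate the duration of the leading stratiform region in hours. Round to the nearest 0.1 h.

Known phases: 1.9 × 7.7 + 2.8 × 8.6 = 14.63 + 24.08 = 38.71 mm.
Remaining depth = 49.5 − 38.71 = 10.79 mm.
Duration = 10.79 / 2.2 = 4.9 h.

duration ≈ 4.9 h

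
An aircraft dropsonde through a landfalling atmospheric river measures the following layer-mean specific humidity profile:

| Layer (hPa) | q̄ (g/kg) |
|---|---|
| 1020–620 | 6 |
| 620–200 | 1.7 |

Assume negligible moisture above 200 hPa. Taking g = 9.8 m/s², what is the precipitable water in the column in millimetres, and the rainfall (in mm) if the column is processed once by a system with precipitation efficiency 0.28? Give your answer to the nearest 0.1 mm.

PW ≈ 31.8 mm; rainfall ≈ 8.9 mm

Precipitable water is the column-integrated vapour mass per unit area: PW = (1/g) Σ q̄ Δp, with q in kg/kg and Δp in Pa (1 kg/m² of water = 1 mm).
Layer 1020–620 hPa: Δp = 400 hPa = 40000 Pa, q̄ = 0.006 kg/kg → 0.006 × 40000 / 9.8 = 24.49 mm
Layer 620–200 hPa: Δp = 420 hPa = 42000 Pa, q̄ = 0.0017 kg/kg → 0.0017 × 42000 / 9.8 = 7.29 mm
PW = 24.49 + 7.29 = 31.78 ≈ 31.8 mm.
Rainfall = ε × PW = 0.28 × 31.8 = 8.9 mm.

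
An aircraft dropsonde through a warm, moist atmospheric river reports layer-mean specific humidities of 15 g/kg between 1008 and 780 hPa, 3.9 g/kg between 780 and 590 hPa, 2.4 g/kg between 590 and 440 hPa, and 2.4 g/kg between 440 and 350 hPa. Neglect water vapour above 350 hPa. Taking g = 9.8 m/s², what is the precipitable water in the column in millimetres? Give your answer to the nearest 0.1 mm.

PW ≈ 48.3 mm

Precipitable water is the column-integrated vapour mass per unit area: PW = (1/g) Σ q̄ Δp, with q in kg/kg and Δp in Pa (1 kg/m² of water = 1 mm).
Layer 1008–780 hPa: Δp = 228 hPa = 22800 Pa, q̄ = 0.015 kg/kg → 0.015 × 22800 / 9.8 = 34.90 mm
Layer 780–590 hPa: Δp = 190 hPa = 19000 Pa, q̄ = 0.0039 kg/kg → 0.0039 × 19000 / 9.8 = 7.56 mm
Layer 590–440 hPa: Δp = 150 hPa = 15000 Pa, q̄ = 0.0024 kg/kg → 0.0024 × 15000 / 9.8 = 3.67 mm
Layer 440–350 hPa: Δp = 90 hPa = 9000 Pa, q̄ = 0.0024 kg/kg → 0.0024 × 9000 / 9.8 = 2.20 mm
PW = 34.90 + 7.56 + 3.67 + 2.20 = 48.33 ≈ 48.3 mm.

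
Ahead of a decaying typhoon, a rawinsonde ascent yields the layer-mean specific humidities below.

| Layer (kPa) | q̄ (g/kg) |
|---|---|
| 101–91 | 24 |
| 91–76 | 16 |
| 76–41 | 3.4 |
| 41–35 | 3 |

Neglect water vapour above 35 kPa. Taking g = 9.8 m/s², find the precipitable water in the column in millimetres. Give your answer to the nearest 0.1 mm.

Precipitable water is the column-integrated vapour mass per unit area: PW = (1/g) Σ q̄ Δp, with q in kg/kg and Δp in Pa (1 kg/m² of water = 1 mm).
Layer 101–91 kPa: Δp = 100 hPa = 10000 Pa, q̄ = 0.024 kg/kg → 0.024 × 10000 / 9.8 = 24.49 mm
Layer 91–76 kPa: Δp = 150 hPa = 15000 Pa, q̄ = 0.016 kg/kg → 0.016 × 15000 / 9.8 = 24.49 mm
Layer 76–41 kPa: Δp = 350 hPa = 35000 Pa, q̄ = 0.0034 kg/kg → 0.0034 × 35000 / 9.8 = 12.14 mm
Layer 41–35 kPa: Δp = 60 hPa = 6000 Pa, q̄ = 0.003 kg/kg → 0.003 × 6000 / 9.8 = 1.84 mm
PW = 24.49 + 24.49 + 12.14 + 1.84 = 62.96 ≈ 63.0 mm.

PW ≈ 63.0 mm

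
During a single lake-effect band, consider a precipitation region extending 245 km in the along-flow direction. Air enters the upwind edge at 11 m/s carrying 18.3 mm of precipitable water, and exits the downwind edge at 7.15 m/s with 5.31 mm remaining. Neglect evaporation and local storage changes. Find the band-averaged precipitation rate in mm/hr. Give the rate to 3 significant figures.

Column moisture flux per unit crosswind length is F = V × PW.
Inflow: F_in = 11 × 18.3 = 201.3 mm·m/s
Outflow: F_out = 7.15 × 5.31 = 37.9665 mm·m/s
Steady-state rate R = (F_in − F_out)/L = (201.3 − 37.9665) / 245000 m = 6.667e-04 mm/s.
R = 6.667e-04 × 3600 = 2.40 mm/hr.

R ≈ 2.40 mm/hr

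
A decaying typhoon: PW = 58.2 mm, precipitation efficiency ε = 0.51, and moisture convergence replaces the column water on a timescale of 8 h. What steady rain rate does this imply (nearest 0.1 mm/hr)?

R ≈ 3.7 mm/hr

Each overturning extracts ε × PW = 0.51 × 58.2 = 29.682 mm.
Rate = ε·PW / τ = 29.682 / 8 h = 3.7 mm/hr.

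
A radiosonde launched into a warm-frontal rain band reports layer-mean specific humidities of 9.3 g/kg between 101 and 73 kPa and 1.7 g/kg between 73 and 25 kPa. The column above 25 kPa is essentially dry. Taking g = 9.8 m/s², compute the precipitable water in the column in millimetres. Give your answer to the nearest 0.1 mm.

PW ≈ 34.9 mm

Precipitable water is the column-integrated vapour mass per unit area: PW = (1/g) Σ q̄ Δp, with q in kg/kg and Δp in Pa (1 kg/m² of water = 1 mm).
Layer 101–73 kPa: Δp = 280 hPa = 28000 Pa, q̄ = 0.0093 kg/kg → 0.0093 × 28000 / 9.8 = 26.57 mm
Layer 73–25 kPa: Δp = 480 hPa = 48000 Pa, q̄ = 0.0017 kg/kg → 0.0017 × 48000 / 9.8 = 8.33 mm
PW = 26.57 + 8.33 = 34.90 ≈ 34.9 mm.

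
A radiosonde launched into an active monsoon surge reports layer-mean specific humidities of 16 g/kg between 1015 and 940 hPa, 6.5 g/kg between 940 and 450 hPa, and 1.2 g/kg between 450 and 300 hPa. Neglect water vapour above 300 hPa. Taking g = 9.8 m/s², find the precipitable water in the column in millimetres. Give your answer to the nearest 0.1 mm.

PW ≈ 46.6 mm

Precipitable water is the column-integrated vapour mass per unit area: PW = (1/g) Σ q̄ Δp, with q in kg/kg and Δp in Pa (1 kg/m² of water = 1 mm).
Layer 1015–940 hPa: Δp = 75 hPa = 7500 Pa, q̄ = 0.016 kg/kg → 0.016 × 7500 / 9.8 = 12.24 mm
Layer 940–450 hPa: Δp = 490 hPa = 49000 Pa, q̄ = 0.0065 kg/kg → 0.0065 × 49000 / 9.8 = 32.50 mm
Layer 450–300 hPa: Δp = 150 hPa = 15000 Pa, q̄ = 0.0012 kg/kg → 0.0012 × 15000 / 9.8 = 1.84 mm
PW = 12.24 + 32.50 + 1.84 = 46.58 ≈ 46.6 mm.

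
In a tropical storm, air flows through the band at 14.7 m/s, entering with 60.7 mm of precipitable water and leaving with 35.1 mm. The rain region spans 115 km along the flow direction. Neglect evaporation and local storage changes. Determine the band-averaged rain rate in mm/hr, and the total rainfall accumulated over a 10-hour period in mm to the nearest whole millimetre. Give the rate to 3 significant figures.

R ≈ 11.8 mm/hr; total ≈ 118 mm

Column moisture flux per unit crosswind length is F = V × PW.
Inflow: F_in = 14.7 × 60.7 = 892.29 mm·m/s
Outflow: F_out = 14.7 × 35.1 = 515.97 mm·m/s
Steady-state rate R = (F_in − F_out)/L = (892.29 − 515.97) / 115000 m = 3.272e-03 mm/s.
R = 3.272e-03 × 3600 = 11.8 mm/hr.
Over 10 h: total = 11.8 × 10 = 118 mm.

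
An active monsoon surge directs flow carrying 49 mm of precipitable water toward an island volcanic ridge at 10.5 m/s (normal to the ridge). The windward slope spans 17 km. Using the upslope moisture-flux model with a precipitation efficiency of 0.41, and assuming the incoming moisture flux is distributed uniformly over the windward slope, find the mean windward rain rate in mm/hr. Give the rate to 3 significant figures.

Incoming column moisture flux per unit ridge length: F = V × PW = 10.5 × 49 = 514.5 mm·m/s.
Spread over the 17 km slope with efficiency ε = 0.41: R = ε·F/W = 0.41 × 514.5 / 17000 m = 1.241e-02 mm/s.
R = 1.241e-02 × 3600 = 44.7 mm/hr.

R ≈ 44.7 mm/hr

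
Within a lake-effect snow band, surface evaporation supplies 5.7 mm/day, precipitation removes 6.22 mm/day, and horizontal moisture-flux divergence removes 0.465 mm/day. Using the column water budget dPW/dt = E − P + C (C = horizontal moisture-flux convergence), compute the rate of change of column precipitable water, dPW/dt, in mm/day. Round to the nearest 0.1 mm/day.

dPW/dt = E − P + C = 5.7 − 6.22 + (-0.465) = -1.0 mm/day.

dPW/dt ≈ -1.0 mm/day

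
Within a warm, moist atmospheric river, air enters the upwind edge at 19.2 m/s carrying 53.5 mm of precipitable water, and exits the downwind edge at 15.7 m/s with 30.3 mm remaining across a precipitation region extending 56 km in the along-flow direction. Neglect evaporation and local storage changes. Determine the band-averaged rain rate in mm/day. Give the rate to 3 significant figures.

Column moisture flux per unit crosswind length is F = V × PW.
Inflow: F_in = 19.2 × 53.5 = 1027.2 mm·m/s
Outflow: F_out = 15.7 × 30.3 = 475.71 mm·m/s
Steady-state rate R = (F_in − F_out)/L = (1027.2 − 475.71) / 56000 m = 9.848e-03 mm/s.
R = 9.848e-03 × 3600 × 24 = 851 mm/day.

R ≈ 851 mm/day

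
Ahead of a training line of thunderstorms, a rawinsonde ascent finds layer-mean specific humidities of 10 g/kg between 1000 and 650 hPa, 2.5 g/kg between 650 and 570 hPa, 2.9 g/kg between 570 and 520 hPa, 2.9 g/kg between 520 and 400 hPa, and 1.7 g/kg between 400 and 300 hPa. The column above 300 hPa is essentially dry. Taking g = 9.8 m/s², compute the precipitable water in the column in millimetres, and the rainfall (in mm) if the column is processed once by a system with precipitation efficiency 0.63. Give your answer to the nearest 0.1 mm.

PW ≈ 44.5 mm; rainfall ≈ 28.0 mm

Precipitable water is the column-integrated vapour mass per unit area: PW = (1/g) Σ q̄ Δp, with q in kg/kg and Δp in Pa (1 kg/m² of water = 1 mm).
Layer 1000–650 hPa: Δp = 350 hPa = 35000 Pa, q̄ = 0.01 kg/kg → 0.01 × 35000 / 9.8 = 35.71 mm
Layer 650–570 hPa: Δp = 80 hPa = 8000 Pa, q̄ = 0.0025 kg/kg → 0.0025 × 8000 / 9.8 = 2.04 mm
Layer 570–520 hPa: Δp = 50 hPa = 5000 Pa, q̄ = 0.0029 kg/kg → 0.0029 × 5000 / 9.8 = 1.48 mm
Layer 520–400 hPa: Δp = 120 hPa = 12000 Pa, q̄ = 0.0029 kg/kg → 0.0029 × 12000 / 9.8 = 3.55 mm
Layer 400–300 hPa: Δp = 100 hPa = 10000 Pa, q̄ = 0.0017 kg/kg → 0.0017 × 10000 / 9.8 = 1.73 mm
PW = 35.71 + 2.04 + 1.48 + 3.55 + 1.73 = 44.51 ≈ 44.5 mm.
Rainfall = ε × PW = 0.63 × 44.5 = 28.0 mm.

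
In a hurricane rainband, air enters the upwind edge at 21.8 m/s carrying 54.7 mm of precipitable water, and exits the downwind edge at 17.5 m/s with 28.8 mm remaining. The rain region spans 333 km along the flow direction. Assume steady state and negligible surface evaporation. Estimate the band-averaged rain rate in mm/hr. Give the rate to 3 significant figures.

Column moisture flux per unit crosswind length is F = V × PW.
Inflow: F_in = 21.8 × 54.7 = 1192.46 mm·m/s
Outflow: F_out = 17.5 × 28.8 = 504 mm·m/s
Steady-state rate R = (F_in − F_out)/L = (1192.46 − 504) / 333000 m = 2.067e-03 mm/s.
R = 2.067e-03 × 3600 = 7.44 mm/hr.

R ≈ 7.44 mm/hr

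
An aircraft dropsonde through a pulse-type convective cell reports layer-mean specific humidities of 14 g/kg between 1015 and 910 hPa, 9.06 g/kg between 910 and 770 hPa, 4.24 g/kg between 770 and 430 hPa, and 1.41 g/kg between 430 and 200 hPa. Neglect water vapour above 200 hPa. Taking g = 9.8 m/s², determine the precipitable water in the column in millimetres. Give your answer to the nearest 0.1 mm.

PW ≈ 46.0 mm

Precipitable water is the column-integrated vapour mass per unit area: PW = (1/g) Σ q̄ Δp, with q in kg/kg and Δp in Pa (1 kg/m² of water = 1 mm).
Layer 1015–910 hPa: Δp = 105 hPa = 10500 Pa, q̄ = 0.014 kg/kg → 0.014 × 10500 / 9.8 = 15.00 mm
Layer 910–770 hPa: Δp = 140 hPa = 14000 Pa, q̄ = 0.00906 kg/kg → 0.00906 × 14000 / 9.8 = 12.94 mm
Layer 770–430 hPa: Δp = 340 hPa = 34000 Pa, q̄ = 0.00424 kg/kg → 0.00424 × 34000 / 9.8 = 14.71 mm
Layer 430–200 hPa: Δp = 230 hPa = 23000 Pa, q̄ = 0.00141 kg/kg → 0.00141 × 23000 / 9.8 = 3.31 mm
PW = 15.00 + 12.94 + 14.71 + 3.31 = 45.96 ≈ 46.0 mm.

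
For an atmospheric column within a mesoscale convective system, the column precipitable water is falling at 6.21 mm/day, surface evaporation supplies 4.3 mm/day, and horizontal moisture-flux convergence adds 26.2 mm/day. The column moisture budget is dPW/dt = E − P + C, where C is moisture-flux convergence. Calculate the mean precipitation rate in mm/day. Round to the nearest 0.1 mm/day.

P ≈ 36.7 mm/day

dPW/dt = -6.21 mm/day.
P = E + C − dPW/dt = 4.3 + (26.2) − (-6.21) = 36.7 mm/day.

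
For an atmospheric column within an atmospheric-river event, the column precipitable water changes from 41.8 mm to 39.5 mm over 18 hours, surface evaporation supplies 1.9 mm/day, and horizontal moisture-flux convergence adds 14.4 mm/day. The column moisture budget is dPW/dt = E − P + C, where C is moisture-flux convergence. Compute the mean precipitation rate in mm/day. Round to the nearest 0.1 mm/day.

dPW/dt = (39.5 − 41.8) mm / (18/24 day) = -3.067 mm/day.
P = E + C − dPW/dt = 1.9 + (14.4) − (-3.067) = 19.4 mm/day.

P ≈ 19.4 mm/day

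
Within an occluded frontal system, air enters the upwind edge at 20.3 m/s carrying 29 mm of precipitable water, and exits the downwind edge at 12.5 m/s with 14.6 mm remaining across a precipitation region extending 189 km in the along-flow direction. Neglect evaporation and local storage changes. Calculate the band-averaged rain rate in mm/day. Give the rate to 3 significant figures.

R ≈ 186 mm/day

Column moisture flux per unit crosswind length is F = V × PW.
Inflow: F_in = 20.3 × 29 = 588.7 mm·m/s
Outflow: F_out = 12.5 × 14.6 = 182.5 mm·m/s
Steady-state rate R = (F_in − F_out)/L = (588.7 − 182.5) / 189000 m = 2.149e-03 mm/s.
R = 2.149e-03 × 3600 × 24 = 186 mm/day.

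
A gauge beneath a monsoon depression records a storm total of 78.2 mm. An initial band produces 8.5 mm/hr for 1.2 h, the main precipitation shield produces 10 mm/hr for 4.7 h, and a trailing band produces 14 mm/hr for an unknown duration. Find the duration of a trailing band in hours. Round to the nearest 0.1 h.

Known phases: 8.5 × 1.2 + 10 × 4.7 = 10.2 + 47 = 57.2 mm.
Remaining depth = 78.2 − 57.2 = 21 mm.
Duration = 21 / 14 = 1.5 h.

duration ≈ 1.5 h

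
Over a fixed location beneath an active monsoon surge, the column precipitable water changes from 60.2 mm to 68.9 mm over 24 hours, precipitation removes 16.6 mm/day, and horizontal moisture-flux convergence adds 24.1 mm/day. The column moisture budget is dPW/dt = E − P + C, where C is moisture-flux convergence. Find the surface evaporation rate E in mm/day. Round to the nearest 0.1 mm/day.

E ≈ 1.2 mm/day

dPW/dt = (68.9 − 60.2) mm / (24/24 day) = +8.700 mm/day.
E = dPW/dt + P − C = (+8.700) + 16.6 − (24.1) = 1.2 mm/day.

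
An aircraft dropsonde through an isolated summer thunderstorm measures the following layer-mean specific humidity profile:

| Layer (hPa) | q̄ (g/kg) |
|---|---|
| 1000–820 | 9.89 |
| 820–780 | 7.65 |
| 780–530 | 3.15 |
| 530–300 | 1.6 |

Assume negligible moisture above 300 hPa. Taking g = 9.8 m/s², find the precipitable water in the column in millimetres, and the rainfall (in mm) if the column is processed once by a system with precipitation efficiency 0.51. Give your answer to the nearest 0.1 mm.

PW ≈ 33.1 mm; rainfall ≈ 16.9 mm

Precipitable water is the column-integrated vapour mass per unit area: PW = (1/g) Σ q̄ Δp, with q in kg/kg and Δp in Pa (1 kg/m² of water = 1 mm).
Layer 1000–820 hPa: Δp = 180 hPa = 18000 Pa, q̄ = 0.00989 kg/kg → 0.00989 × 18000 / 9.8 = 18.17 mm
Layer 820–780 hPa: Δp = 40 hPa = 4000 Pa, q̄ = 0.00765 kg/kg → 0.00765 × 4000 / 9.8 = 3.12 mm
Layer 780–530 hPa: Δp = 250 hPa = 25000 Pa, q̄ = 0.00315 kg/kg → 0.00315 × 25000 / 9.8 = 8.04 mm
Layer 530–300 hPa: Δp = 230 hPa = 23000 Pa, q̄ = 0.0016 kg/kg → 0.0016 × 23000 / 9.8 = 3.76 mm
PW = 18.17 + 3.12 + 8.04 + 3.76 = 33.09 ≈ 33.1 mm.
Rainfall = ε × PW = 0.51 × 33.1 = 16.9 mm.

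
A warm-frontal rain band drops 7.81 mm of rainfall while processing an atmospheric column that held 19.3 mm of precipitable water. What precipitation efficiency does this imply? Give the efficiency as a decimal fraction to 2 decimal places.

ε = rainfall / PW = 7.81 / 19.3 = 0.40.

ε ≈ 0.40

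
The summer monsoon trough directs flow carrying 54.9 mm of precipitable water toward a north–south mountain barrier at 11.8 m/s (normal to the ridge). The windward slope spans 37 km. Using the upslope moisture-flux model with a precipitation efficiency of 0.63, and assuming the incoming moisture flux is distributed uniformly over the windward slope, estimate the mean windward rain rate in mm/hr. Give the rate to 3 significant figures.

Incoming column moisture flux per unit ridge length: F = V × PW = 11.8 × 54.9 = 647.82 mm·m/s.
Spread over the 37 km slope with efficiency ε = 0.63: R = ε·F/W = 0.63 × 647.82 / 37000 m = 1.103e-02 mm/s.
R = 1.103e-02 × 3600 = 39.7 mm/hr.

R ≈ 39.7 mm/hr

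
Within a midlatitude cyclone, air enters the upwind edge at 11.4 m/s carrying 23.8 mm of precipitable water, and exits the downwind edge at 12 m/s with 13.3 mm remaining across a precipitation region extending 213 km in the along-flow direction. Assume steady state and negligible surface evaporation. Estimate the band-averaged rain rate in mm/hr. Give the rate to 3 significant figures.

R ≈ 1.89 mm/hr

Column moisture flux per unit crosswind length is F = V × PW.
Inflow: F_in = 11.4 × 23.8 = 271.32 mm·m/s
Outflow: F_out = 12 × 13.3 = 159.6 mm·m/s
Steady-state rate R = (F_in − F_out)/L = (271.32 − 159.6) / 213000 m = 5.245e-04 mm/s.
R = 5.245e-04 × 3600 = 1.89 mm/hr.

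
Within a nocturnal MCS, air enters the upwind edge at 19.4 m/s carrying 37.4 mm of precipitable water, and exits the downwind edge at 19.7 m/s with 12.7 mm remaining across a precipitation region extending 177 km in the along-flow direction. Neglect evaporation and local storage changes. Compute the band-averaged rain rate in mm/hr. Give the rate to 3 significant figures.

R ≈ 9.67 mm/hr

Column moisture flux per unit crosswind length is F = V × PW.
Inflow: F_in = 19.4 × 37.4 = 725.56 mm·m/s
Outflow: F_out = 19.7 × 12.7 = 250.19 mm·m/s
Steady-state rate R = (F_in − F_out)/L = (725.56 − 250.19) / 177000 m = 2.686e-03 mm/s.
R = 2.686e-03 × 3600 = 9.67 mm/hr.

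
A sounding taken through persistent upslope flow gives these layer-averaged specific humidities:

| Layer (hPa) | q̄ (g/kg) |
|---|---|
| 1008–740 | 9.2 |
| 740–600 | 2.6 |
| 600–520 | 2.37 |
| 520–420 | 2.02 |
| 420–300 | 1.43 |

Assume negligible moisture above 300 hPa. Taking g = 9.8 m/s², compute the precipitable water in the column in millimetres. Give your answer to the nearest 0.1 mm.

PW ≈ 34.6 mm

Precipitable water is the column-integrated vapour mass per unit area: PW = (1/g) Σ q̄ Δp, with q in kg/kg and Δp in Pa (1 kg/m² of water = 1 mm).
Layer 1008–740 hPa: Δp = 268 hPa = 26800 Pa, q̄ = 0.0092 kg/kg → 0.0092 × 26800 / 9.8 = 25.16 mm
Layer 740–600 hPa: Δp = 140 hPa = 14000 Pa, q̄ = 0.0026 kg/kg → 0.0026 × 14000 / 9.8 = 3.71 mm
Layer 600–520 hPa: Δp = 80 hPa = 8000 Pa, q̄ = 0.00237 kg/kg → 0.00237 × 8000 / 9.8 = 1.93 mm
Layer 520–420 hPa: Δp = 100 hPa = 10000 Pa, q̄ = 0.00202 kg/kg → 0.00202 × 10000 / 9.8 = 2.06 mm
Layer 420–300 hPa: Δp = 120 hPa = 12000 Pa, q̄ = 0.00143 kg/kg → 0.00143 × 12000 / 9.8 = 1.75 mm
PW = 25.16 + 3.71 + 1.93 + 2.06 + 1.75 = 34.61 ≈ 34.6 mm.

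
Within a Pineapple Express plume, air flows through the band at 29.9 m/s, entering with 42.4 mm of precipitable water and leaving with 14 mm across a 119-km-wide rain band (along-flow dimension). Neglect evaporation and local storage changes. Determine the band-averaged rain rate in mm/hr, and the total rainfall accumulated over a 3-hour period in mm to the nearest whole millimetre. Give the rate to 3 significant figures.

R ≈ 25.7 mm/hr; total ≈ 77 mm

Column moisture flux per unit crosswind length is F = V × PW.
Inflow: F_in = 29.9 × 42.4 = 1267.76 mm·m/s
Outflow: F_out = 29.9 × 14 = 418.6 mm·m/s
Steady-state rate R = (F_in − F_out)/L = (1267.76 − 418.6) / 119000 m = 7.136e-03 mm/s.
R = 7.136e-03 × 3600 = 25.7 mm/hr.
Over 3 h: total = 25.7 × 3 = 77.1 ≈ 77 mm.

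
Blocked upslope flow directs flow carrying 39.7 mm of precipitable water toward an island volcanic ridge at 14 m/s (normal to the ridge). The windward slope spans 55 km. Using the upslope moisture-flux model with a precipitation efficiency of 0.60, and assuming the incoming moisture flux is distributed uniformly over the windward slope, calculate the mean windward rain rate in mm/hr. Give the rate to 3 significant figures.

R ≈ 21.8 mm/hr

Incoming column moisture flux per unit ridge length: F = V × PW = 14 × 39.7 = 555.8 mm·m/s.
Spread over the 55 km slope with efficiency ε = 0.60: R = ε·F/W = 0.60 × 555.8 / 55000 m = 6.063e-03 mm/s.
R = 6.063e-03 × 3600 = 21.8 mm/hr.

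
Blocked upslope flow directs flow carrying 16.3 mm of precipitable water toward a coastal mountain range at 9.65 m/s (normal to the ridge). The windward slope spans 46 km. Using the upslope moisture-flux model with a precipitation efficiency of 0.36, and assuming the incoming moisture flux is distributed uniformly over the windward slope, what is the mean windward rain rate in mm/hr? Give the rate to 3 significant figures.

Incoming column moisture flux per unit ridge length: F = V × PW = 9.65 × 16.3 = 157.295 mm·m/s.
Spread over the 46 km slope with efficiency ε = 0.36: R = ε·F/W = 0.36 × 157.295 / 46000 m = 1.231e-03 mm/s.
R = 1.231e-03 × 3600 = 4.43 mm/hr.

R ≈ 4.43 mm/hr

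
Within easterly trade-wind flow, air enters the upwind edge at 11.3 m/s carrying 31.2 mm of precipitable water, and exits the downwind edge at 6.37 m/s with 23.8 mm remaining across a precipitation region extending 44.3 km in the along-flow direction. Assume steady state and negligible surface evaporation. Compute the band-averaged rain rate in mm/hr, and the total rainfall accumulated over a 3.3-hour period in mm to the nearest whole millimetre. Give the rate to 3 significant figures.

R ≈ 16.3 mm/hr; total ≈ 54 mm

Column moisture flux per unit crosswind length is F = V × PW.
Inflow: F_in = 11.3 × 31.2 = 352.56 mm·m/s
Outflow: F_out = 6.37 × 23.8 = 151.606 mm·m/s
Steady-state rate R = (F_in − F_out)/L = (352.56 − 151.606) / 44300 m = 4.536e-03 mm/s.
R = 4.536e-03 × 3600 = 16.3 mm/hr.
Over 3.3 h: total = 16.3 × 3.3 = 53.79 ≈ 54 mm.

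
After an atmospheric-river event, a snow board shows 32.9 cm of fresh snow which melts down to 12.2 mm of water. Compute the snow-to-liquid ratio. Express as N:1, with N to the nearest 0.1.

ratio ≈ 27.0

Ratio = snow depth / SWE = 329 mm / 12.2 mm = 27.0, i.e. 27.0:1.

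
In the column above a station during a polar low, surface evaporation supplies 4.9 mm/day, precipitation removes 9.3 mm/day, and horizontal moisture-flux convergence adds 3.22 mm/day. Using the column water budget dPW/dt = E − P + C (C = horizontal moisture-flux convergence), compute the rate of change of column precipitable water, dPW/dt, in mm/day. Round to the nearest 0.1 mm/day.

dPW/dt = E − P + C = 4.9 − 9.3 + (3.22) = -1.2 mm/day.

dPW/dt ≈ -1.2 mm/day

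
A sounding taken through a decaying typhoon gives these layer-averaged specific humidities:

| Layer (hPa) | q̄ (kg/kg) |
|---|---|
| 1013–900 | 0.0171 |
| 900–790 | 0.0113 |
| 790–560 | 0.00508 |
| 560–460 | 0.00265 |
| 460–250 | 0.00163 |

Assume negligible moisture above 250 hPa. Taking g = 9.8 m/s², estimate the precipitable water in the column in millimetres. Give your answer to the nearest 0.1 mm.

Precipitable water is the column-integrated vapour mass per unit area: PW = (1/g) Σ q̄ Δp, with q in kg/kg and Δp in Pa (1 kg/m² of water = 1 mm).
Layer 1013–900 hPa: Δp = 113 hPa = 11300 Pa, q̄ = 0.0171 kg/kg → 0.0171 × 11300 / 9.8 = 19.72 mm
Layer 900–790 hPa: Δp = 110 hPa = 11000 Pa, q̄ = 0.0113 kg/kg → 0.0113 × 11000 / 9.8 = 12.68 mm
Layer 790–560 hPa: Δp = 230 hPa = 23000 Pa, q̄ = 0.00508 kg/kg → 0.00508 × 23000 / 9.8 = 11.92 mm
Layer 560–460 hPa: Δp = 100 hPa = 10000 Pa, q̄ = 0.00265 kg/kg → 0.00265 × 10000 / 9.8 = 2.70 mm
Layer 460–250 hPa: Δp = 210 hPa = 21000 Pa, q̄ = 0.00163 kg/kg → 0.00163 × 21000 / 9.8 = 3.49 mm
PW = 19.72 + 12.68 + 11.92 + 2.70 + 3.49 = 50.51 ≈ 50.5 mm.

PW ≈ 50.5 mm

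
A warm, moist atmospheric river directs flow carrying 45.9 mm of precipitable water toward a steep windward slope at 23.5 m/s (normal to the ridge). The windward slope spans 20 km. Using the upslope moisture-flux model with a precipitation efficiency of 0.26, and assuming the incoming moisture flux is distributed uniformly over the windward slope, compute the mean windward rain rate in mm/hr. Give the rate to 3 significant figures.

Incoming column moisture flux per unit ridge length: F = V × PW = 23.5 × 45.9 = 1078.65 mm·m/s.
Spread over the 20 km slope with efficiency ε = 0.26: R = ε·F/W = 0.26 × 1078.65 / 20000 m = 1.402e-02 mm/s.
R = 1.402e-02 × 3600 = 50.5 mm/hr.

R ≈ 50.5 mm/hr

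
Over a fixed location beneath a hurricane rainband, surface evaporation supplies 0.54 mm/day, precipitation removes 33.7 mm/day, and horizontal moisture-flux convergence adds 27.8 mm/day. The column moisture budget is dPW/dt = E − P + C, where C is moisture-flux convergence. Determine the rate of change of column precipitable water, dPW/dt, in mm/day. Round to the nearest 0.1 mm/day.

dPW/dt ≈ -5.4 mm/day

dPW/dt = E − P + C = 0.54 − 33.7 + (27.8) = -5.4 mm/day.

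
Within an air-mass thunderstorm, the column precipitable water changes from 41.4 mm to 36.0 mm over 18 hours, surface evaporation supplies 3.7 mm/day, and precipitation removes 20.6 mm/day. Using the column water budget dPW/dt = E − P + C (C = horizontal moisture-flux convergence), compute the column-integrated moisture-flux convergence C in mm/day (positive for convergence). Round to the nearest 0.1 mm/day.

dPW/dt = (36.0 − 41.4) mm / (18/24 day) = -7.200 mm/day.
C = dPW/dt − E + P = (-7.200) − 3.7 + 20.6 = 9.7 mm/day.

C ≈ 9.7 mm/day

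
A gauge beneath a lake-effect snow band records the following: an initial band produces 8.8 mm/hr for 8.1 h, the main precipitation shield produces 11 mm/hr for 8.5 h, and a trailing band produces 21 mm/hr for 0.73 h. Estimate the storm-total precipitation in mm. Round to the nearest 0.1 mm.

Total = Σ Rᵢ Δtᵢ = 8.8 × 8.1 + 11 × 8.5 + 21 × 0.73
      = 71.28 + 93.5 + 15.33 = 180.1 mm.

total ≈ 180.1 mm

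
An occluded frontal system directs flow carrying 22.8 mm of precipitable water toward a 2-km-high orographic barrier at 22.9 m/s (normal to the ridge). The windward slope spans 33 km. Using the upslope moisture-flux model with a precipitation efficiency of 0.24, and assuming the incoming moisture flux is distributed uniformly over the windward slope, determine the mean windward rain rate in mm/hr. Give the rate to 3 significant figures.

Incoming column moisture flux per unit ridge length: F = V × PW = 22.9 × 22.8 = 522.12 mm·m/s.
Spread over the 33 km slope with efficiency ε = 0.24: R = ε·F/W = 0.24 × 522.12 / 33000 m = 3.797e-03 mm/s.
R = 3.797e-03 × 3600 = 13.7 mm/hr.

R ≈ 13.7 mm/hr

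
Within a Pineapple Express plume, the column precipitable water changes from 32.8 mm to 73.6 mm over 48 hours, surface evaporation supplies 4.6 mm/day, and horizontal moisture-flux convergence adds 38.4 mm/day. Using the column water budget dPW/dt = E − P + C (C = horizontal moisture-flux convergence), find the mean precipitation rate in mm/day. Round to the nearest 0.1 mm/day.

P ≈ 22.6 mm/day

dPW/dt = (73.6 − 32.8) mm / (48/24 day) = +20.400 mm/day.
P = E + C − dPW/dt = 4.6 + (38.4) − (+20.400) = 22.6 mm/day.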